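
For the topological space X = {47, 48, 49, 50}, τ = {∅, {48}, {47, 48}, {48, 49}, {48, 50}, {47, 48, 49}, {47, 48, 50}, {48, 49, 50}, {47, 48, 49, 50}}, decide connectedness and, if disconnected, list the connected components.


(X, τ) is connected.

Find clopen sets (U ∈ τ with X ∖ U ∈ τ):
  U = ∅, X ∖ U = {47, 48, 49, 50} — both open, so U is clopen.
  U = {47, 48, 49, 50}, X ∖ U = ∅ — both open, so U is clopen.
Only trivial clopens (∅ and X) exist, so (X, τ) is connected.
Compute connected components by grouping points that agree on all clopens:
  component: {47, 48, 49, 50}


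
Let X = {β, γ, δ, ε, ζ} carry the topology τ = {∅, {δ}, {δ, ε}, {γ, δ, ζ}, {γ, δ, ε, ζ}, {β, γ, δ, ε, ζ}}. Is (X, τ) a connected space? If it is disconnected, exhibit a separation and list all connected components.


(X, τ) is connected.

Find clopen sets (U ∈ τ with X ∖ U ∈ τ):
  U = ∅, X ∖ U = {β, γ, δ, ε, ζ} — both open, so U is clopen.
  U = {β, γ, δ, ε, ζ}, X ∖ U = ∅ — both open, so U is clopen.
Only trivial clopens (∅ and X) exist, so (X, τ) is connected.
Compute connected components by grouping points that agree on all clopens:
  component: {β, γ, δ, ε, ζ}


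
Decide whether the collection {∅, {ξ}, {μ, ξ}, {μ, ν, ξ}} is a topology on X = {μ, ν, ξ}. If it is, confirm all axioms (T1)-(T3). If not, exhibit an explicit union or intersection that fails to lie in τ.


τ IS a topology on X.

Axiom (T1): ∅ ∈ τ? Yes; X ∈ τ? Yes.
Axiom (T2/T3): check pairwise unions and intersections of members of τ.
All pairwise intersections and unions checked — each lies in τ. Therefore τ satisfies (T1), (T2), (T3): it IS a topology on X.


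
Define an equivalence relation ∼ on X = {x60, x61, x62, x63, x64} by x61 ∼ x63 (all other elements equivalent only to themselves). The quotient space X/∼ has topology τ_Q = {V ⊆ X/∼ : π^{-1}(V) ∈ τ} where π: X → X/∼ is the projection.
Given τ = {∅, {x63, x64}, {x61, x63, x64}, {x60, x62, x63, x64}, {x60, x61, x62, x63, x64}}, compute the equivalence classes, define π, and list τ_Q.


X/∼ = {[x60], [x61=x63], [x62], [x64]}; |τ_Q| = 3.

Equivalence classes: [x60], [x61=x63], [x62], [x64].
Quotient map π: X → X/∼ sends x60 ↦ [x60], x61 ↦ [x61=x63], x62 ↦ [x62], x63 ↦ [x61=x63], x64 ↦ [x64].
For each subset V ⊆ X/∼, compute π^{-1}(V) ⊆ X and check whether π^{-1}(V) ∈ τ. V is open in τ_Q iff π^{-1}(V) ∈ τ.
  V = {}: π^{-1}(V) = ∅ ∈ τ ✓.
  V = {[x60]}: π^{-1}(V) = {x60} ∉ τ ✗.
  V = {[x61=x63]}: π^{-1}(V) = {x61, x63} ∉ τ ✗.
  V = {[x60], [x61=x63]}: π^{-1}(V) = {x60, x61, x63} ∉ τ ✗.
  V = {[x62]}: π^{-1}(V) = {x62} ∉ τ ✗.
  V = {[x60], [x62]}: π^{-1}(V) = {x60, x62} ∉ τ ✗.
  V = {[x61=x63], [x62]}: π^{-1}(V) = {x61, x62, x63} ∉ τ ✗.
  V = {[x60], [x61=x63], [x62]}: π^{-1}(V) = {x60, x61, x62, x63} ∉ τ ✗.
  V = {[x64]}: π^{-1}(V) = {x64} ∉ τ ✗.
  V = {[x60], [x64]}: π^{-1}(V) = {x60, x64} ∉ τ ✗.
  V = {[x61=x63], [x64]}: π^{-1}(V) = {x61, x63, x64} ∈ τ ✓.
  V = {[x60], [x61=x63], [x64]}: π^{-1}(V) = {x60, x61, x63, x64} ∉ τ ✗.
  V = {[x62], [x64]}: π^{-1}(V) = {x62, x64} ∉ τ ✗.
  V = {[x60], [x62], [x64]}: π^{-1}(V) = {x60, x62, x64} ∉ τ ✗.
  V = {[x61=x63], [x62], [x64]}: π^{-1}(V) = {x61, x62, x63, x64} ∉ τ ✗.
  V = {[x60], [x61=x63], [x62], [x64]}: π^{-1}(V) = {x60, x61, x62, x63, x64} ∈ τ ✓.
Open sets in the quotient: τ_Q = {{}, {[x61=x63], [x64]}, {[x60], [x61=x63], [x62], [x64]}} (3 elements).


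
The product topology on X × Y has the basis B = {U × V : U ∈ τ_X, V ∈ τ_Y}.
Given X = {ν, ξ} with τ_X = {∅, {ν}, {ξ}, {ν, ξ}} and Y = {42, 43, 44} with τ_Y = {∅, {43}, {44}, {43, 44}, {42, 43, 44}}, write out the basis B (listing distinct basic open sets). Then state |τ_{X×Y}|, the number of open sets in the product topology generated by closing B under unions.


Basis B = {∅ × ∅, {ν} × {43}, {ν} × {44}, {ξ} × {43}, {ξ} × {44}, {ν} × {43, 44}, {ν, ξ} × {43}, {ν, ξ} × {44}, {ξ} × {43, 44}, {ν} × {42, 43, 44}, {ξ} × {42, 43, 44}, {ν, ξ} × {43, 44}, {ν, ξ} × {42, 43, 44}}; |τ_{X×Y}| = 25.

Enumerate products U × V with U ∈ τ_X, V ∈ τ_Y (deduplicated):
  ∅ × ∅ = {} (∅)
  {ν} × {43} = {(ν,43)}
  {ν} × {44} = {(ν,44)}
  {ξ} × {43} = {(ξ,43)}
  {ξ} × {44} = {(ξ,44)}
  {ν} × {43, 44} = {(ν,43), (ν,44)}
  {ν, ξ} × {43} = {(ν,43), (ξ,43)}
  {ν, ξ} × {44} = {(ν,44), (ξ,44)}
  {ξ} × {43, 44} = {(ξ,43), (ξ,44)}
  {ν} × {42, 43, 44} = {(ν,42), (ν,43), (ν,44)}
  {ξ} × {42, 43, 44} = {(ξ,42), (ξ,43), (ξ,44)}
  {ν, ξ} × {43, 44} = {(ν,43), (ν,44), (ξ,43), (ξ,44)}
  {ν, ξ} × {42, 43, 44} = {(ν,42), (ν,43), (ν,44), (ξ,42), (ξ,43), (ξ,44)}
These 13 distinct sets form the basis B.
Close under arbitrary unions to get τ_{X×Y}; counting gives |τ_{X×Y}| = 25.


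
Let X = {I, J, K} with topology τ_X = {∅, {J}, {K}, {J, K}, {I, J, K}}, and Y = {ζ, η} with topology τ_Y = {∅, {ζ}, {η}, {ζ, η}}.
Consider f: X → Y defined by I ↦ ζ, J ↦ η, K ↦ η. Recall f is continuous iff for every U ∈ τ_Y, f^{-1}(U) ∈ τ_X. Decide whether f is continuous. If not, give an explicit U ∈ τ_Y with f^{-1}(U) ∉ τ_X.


f is NOT continuous.

Compute f^{-1}(U) for each U ∈ τ_Y:
  U = ∅: f^{-1}(U) = ∅ ∈ τ_X ✓.
  U = {ζ}: f^{-1}(U) = {I} ∉ τ_X ✗.
  U = {η}: f^{-1}(U) = {J, K} ∈ τ_X ✓.
  U = {ζ, η}: f^{-1}(U) = {I, J, K} ∈ τ_X ✓.
Found U = {ζ} with f^{-1}(U) = {I} not in τ_X. Therefore f is NOT continuous.


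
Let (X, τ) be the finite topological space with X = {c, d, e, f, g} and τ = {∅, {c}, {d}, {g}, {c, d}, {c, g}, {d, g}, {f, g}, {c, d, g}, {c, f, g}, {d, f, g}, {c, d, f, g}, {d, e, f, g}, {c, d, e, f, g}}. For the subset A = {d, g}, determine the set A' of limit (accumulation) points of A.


A' = {e, f}

For each x ∈ X, list the open sets U ∈ τ with x ∈ U, then check whether U ∩ (A ∖ {x}) ≠ ∅ for every such U.
  x = c: open {c} ∋ x has {c} ∩ (A ∖ {c}) = ∅, so x is NOT a limit point.
  x = d: open {d} ∋ x has {d} ∩ (A ∖ {d}) = ∅, so x is NOT a limit point.
  x = e: opens ∋ x are {d, e, f, g}, {c, d, e, f, g}; each meets A ∖ {e}, so x IS a limit point.
  x = f: opens ∋ x are {f, g}, {c, f, g}, {d, f, g}, {c, d, f, g}, {d, e, f, g}, {c, d, e, f, g}; each meets A ∖ {f}, so x IS a limit point.
  x = g: open {g} ∋ x has {g} ∩ (A ∖ {g}) = ∅, so x is NOT a limit point.
Collecting: A' = {e, f}.


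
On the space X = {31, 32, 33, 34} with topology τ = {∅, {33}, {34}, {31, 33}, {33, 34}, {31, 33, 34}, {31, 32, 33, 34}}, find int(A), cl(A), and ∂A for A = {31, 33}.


int(A) = {31, 33}, cl(A) = {31, 32, 33}, ∂A = {32}.

Closed sets in (X, τ) are complements of opens:
  closed(X, τ) = {∅, {32}, {31, 32}, {32, 34}, {31, 32, 33}, {31, 32, 34}, {31, 32, 33, 34}}.
int(A) = ⋃ {U ∈ τ : U ⊆ A}. Opens contained in A: ∅, {33}, {31, 33}.
Taking the union of these: int(A) = {31, 33}.
cl(A) = ⋂ {C closed : A ⊆ C}. Closed sets containing A: {31, 32, 33}, {31, 32, 33, 34}.
Intersecting these: cl(A) = {31, 32, 33}.
∂A = cl(A) ∖ int(A) = {31, 32, 33} ∖ {31, 33} = {32}.


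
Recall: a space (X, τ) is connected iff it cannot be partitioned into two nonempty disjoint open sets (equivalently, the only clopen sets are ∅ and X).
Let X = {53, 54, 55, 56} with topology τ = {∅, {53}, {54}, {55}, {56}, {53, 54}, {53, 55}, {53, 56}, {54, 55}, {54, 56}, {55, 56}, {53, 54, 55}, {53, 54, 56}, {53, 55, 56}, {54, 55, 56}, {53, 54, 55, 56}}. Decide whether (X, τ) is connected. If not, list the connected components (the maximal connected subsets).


(X, τ) is disconnected; components = [{53}, {54}, {55}, {56}].

Find clopen sets (U ∈ τ with X ∖ U ∈ τ):
  U = ∅, X ∖ U = {53, 54, 55, 56} — both open, so U is clopen.
  U = {53}, X ∖ U = {54, 55, 56} — both open, so U is clopen.
  U = {54}, X ∖ U = {53, 55, 56} — both open, so U is clopen.
  U = {55}, X ∖ U = {53, 54, 56} — both open, so U is clopen.
  U = {56}, X ∖ U = {53, 54, 55} — both open, so U is clopen.
  U = {53, 54}, X ∖ U = {55, 56} — both open, so U is clopen.
  U = {53, 55}, X ∖ U = {54, 56} — both open, so U is clopen.
  U = {53, 56}, X ∖ U = {54, 55} — both open, so U is clopen.
  U = {54, 55}, X ∖ U = {53, 56} — both open, so U is clopen.
  U = {54, 56}, X ∖ U = {53, 55} — both open, so U is clopen.
  U = {55, 56}, X ∖ U = {53, 54} — both open, so U is clopen.
  U = {53, 54, 55}, X ∖ U = {56} — both open, so U is clopen.
  U = {53, 54, 56}, X ∖ U = {55} — both open, so U is clopen.
  U = {53, 55, 56}, X ∖ U = {54} — both open, so U is clopen.
  U = {54, 55, 56}, X ∖ U = {53} — both open, so U is clopen.
  U = {53, 54, 55, 56}, X ∖ U = ∅ — both open, so U is clopen.
Nontrivial clopen(s) exist: e.g. {53, 54}. So (X, τ) is disconnected.
Compute connected components by grouping points that agree on all clopens:
  component: {53}
  component: {54}
  component: {55}
  component: {56}


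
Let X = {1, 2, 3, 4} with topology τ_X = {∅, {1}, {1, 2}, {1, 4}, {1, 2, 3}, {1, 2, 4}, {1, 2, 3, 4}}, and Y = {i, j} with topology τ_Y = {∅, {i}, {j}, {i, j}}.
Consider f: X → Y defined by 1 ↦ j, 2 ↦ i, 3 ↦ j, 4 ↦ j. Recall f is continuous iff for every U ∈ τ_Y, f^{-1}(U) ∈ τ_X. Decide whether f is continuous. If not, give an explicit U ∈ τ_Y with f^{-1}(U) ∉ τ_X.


f is NOT continuous.

Compute f^{-1}(U) for each U ∈ τ_Y:
  U = ∅: f^{-1}(U) = ∅ ∈ τ_X ✓.
  U = {i}: f^{-1}(U) = {2} ∉ τ_X ✗.
  U = {j}: f^{-1}(U) = {1, 3, 4} ∉ τ_X ✗.
  U = {i, j}: f^{-1}(U) = {1, 2, 3, 4} ∈ τ_X ✓.
Found U = {i} with f^{-1}(U) = {2} not in τ_X. Therefore f is NOT continuous.


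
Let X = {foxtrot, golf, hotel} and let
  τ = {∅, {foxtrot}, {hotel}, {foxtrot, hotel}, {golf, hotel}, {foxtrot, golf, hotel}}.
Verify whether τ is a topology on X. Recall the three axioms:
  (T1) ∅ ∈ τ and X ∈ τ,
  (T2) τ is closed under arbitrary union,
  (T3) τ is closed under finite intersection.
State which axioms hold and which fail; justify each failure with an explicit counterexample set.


τ IS a topology on X.

Axiom (T1): ∅ ∈ τ? Yes; X ∈ τ? Yes.
Axiom (T2/T3): check pairwise unions and intersections of members of τ.
All pairwise intersections and unions checked — each lies in τ. Therefore τ satisfies (T1), (T2), (T3): it IS a topology on X.


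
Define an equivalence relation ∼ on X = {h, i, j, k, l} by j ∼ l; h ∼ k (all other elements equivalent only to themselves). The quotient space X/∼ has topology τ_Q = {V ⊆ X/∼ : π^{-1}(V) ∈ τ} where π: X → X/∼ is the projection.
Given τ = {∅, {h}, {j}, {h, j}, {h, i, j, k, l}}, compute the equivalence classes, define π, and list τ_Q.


X/∼ = {[h=k], [i], [j=l]}; |τ_Q| = 2.

Equivalence classes: [h=k], [i], [j=l].
Quotient map π: X → X/∼ sends h ↦ [h=k], i ↦ [i], j ↦ [j=l], k ↦ [h=k], l ↦ [j=l].
For each subset V ⊆ X/∼, compute π^{-1}(V) ⊆ X and check whether π^{-1}(V) ∈ τ. V is open in τ_Q iff π^{-1}(V) ∈ τ.
  V = {}: π^{-1}(V) = ∅ ∈ τ ✓.
  V = {[h=k]}: π^{-1}(V) = {h, k} ∉ τ ✗.
  V = {[i]}: π^{-1}(V) = {i} ∉ τ ✗.
  V = {[h=k], [i]}: π^{-1}(V) = {h, i, k} ∉ τ ✗.
  V = {[j=l]}: π^{-1}(V) = {j, l} ∉ τ ✗.
  V = {[h=k], [j=l]}: π^{-1}(V) = {h, j, k, l} ∉ τ ✗.
  V = {[i], [j=l]}: π^{-1}(V) = {i, j, l} ∉ τ ✗.
  V = {[h=k], [i], [j=l]}: π^{-1}(V) = {h, i, j, k, l} ∈ τ ✓.
Open sets in the quotient: τ_Q = {{}, {[h=k], [i], [j=l]}} (2 elements).


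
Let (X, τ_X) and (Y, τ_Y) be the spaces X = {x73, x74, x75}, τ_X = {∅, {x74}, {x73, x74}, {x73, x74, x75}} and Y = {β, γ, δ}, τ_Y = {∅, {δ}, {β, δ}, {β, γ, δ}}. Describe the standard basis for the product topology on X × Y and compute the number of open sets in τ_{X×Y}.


Basis B = {∅ × ∅, {x74} × {δ}, {x73, x74} × {δ}, {x74} × {β, δ}, {x73, x74, x75} × {δ}, {x74} × {β, γ, δ}, {x73, x74} × {β, δ}, {x73, x74} × {β, γ, δ}, {x73, x74, x75} × {β, δ}, {x73, x74, x75} × {β, γ, δ}}; |τ_{X×Y}| = 20.

Enumerate products U × V with U ∈ τ_X, V ∈ τ_Y (deduplicated):
  ∅ × ∅ = {} (∅)
  {x74} × {δ} = {(x74,δ)}
  {x73, x74} × {δ} = {(x73,δ), (x74,δ)}
  {x74} × {β, δ} = {(x74,β), (x74,δ)}
  {x73, x74, x75} × {δ} = {(x73,δ), (x74,δ), (x75,δ)}
  {x74} × {β, γ, δ} = {(x74,β), (x74,γ), (x74,δ)}
  {x73, x74} × {β, δ} = {(x73,β), (x73,δ), (x74,β), (x74,δ)}
  {x73, x74} × {β, γ, δ} = {(x73,β), (x73,γ), (x73,δ), (x74,β), (x74,γ), (x74,δ)}
  {x73, x74, x75} × {β, δ} = {(x73,β), (x73,δ), (x74,β), (x74,δ), (x75,β), (x75,δ)}
  {x73, x74, x75} × {β, γ, δ} = {(x73,β), (x73,γ), (x73,δ), (x74,β), (x74,γ), (x74,δ), (x75,β), (x75,γ), (x75,δ)}
These 10 distinct sets form the basis B.
Close under arbitrary unions to get τ_{X×Y}; counting gives |τ_{X×Y}| = 20.


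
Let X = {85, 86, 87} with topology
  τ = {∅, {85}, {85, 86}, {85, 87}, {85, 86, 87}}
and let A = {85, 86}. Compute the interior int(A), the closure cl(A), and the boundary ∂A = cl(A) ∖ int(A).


int(A) = {85, 86}, cl(A) = {85, 86, 87}, ∂A = {87}.

Closed sets in (X, τ) are complements of opens:
  closed(X, τ) = {∅, {86}, {87}, {86, 87}, {85, 86, 87}}.
int(A) = ⋃ {U ∈ τ : U ⊆ A}. Opens contained in A: ∅, {85}, {85, 86}.
Taking the union of these: int(A) = {85, 86}.
cl(A) = ⋂ {C closed : A ⊆ C}. Closed sets containing A: {85, 86, 87}.
Intersecting these: cl(A) = {85, 86, 87}.
∂A = cl(A) ∖ int(A) = {85, 86, 87} ∖ {85, 86} = {87}.


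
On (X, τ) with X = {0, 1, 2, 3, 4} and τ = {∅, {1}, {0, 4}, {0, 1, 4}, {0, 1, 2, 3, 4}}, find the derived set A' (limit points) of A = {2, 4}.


A' = {0, 2, 3}

For each x ∈ X, list the open sets U ∈ τ with x ∈ U, then check whether U ∩ (A ∖ {x}) ≠ ∅ for every such U.
  x = 0: opens ∋ x are {0, 4}, {0, 1, 4}, {0, 1, 2, 3, 4}; each meets A ∖ {0}, so x IS a limit point.
  x = 1: open {1} ∋ x has {1} ∩ (A ∖ {1}) = ∅, so x is NOT a limit point.
  x = 2: opens ∋ x are {0, 1, 2, 3, 4}; each meets A ∖ {2}, so x IS a limit point.
  x = 3: opens ∋ x are {0, 1, 2, 3, 4}; each meets A ∖ {3}, so x IS a limit point.
  x = 4: open {0, 4} ∋ x has {0, 4} ∩ (A ∖ {4}) = ∅, so x is NOT a limit point.
Collecting: A' = {0, 2, 3}.


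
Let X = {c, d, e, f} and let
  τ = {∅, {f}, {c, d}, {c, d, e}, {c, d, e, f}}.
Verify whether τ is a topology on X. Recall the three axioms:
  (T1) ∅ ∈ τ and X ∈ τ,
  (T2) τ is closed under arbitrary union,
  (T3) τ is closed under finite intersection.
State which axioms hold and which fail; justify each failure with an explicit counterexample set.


τ is NOT a topology on X.

Axiom (T1): ∅ ∈ τ? Yes; X ∈ τ? Yes.
Axiom (T2/T3): check pairwise unions and intersections of members of τ.
Counterexample for (T2): {f} ∪ {c, d} = {c, d, f} ∉ τ. Therefore τ is NOT a topology.


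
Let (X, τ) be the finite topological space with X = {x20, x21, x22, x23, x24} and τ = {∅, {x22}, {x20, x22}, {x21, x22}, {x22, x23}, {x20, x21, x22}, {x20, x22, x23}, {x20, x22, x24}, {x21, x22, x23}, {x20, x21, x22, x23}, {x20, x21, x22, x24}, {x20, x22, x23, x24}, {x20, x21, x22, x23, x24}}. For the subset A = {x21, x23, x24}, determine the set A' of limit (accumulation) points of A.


A' = ∅

For each x ∈ X, list the open sets U ∈ τ with x ∈ U, then check whether U ∩ (A ∖ {x}) ≠ ∅ for every such U.
  x = x20: open {x20, x22} ∋ x has {x20, x22} ∩ (A ∖ {x20}) = ∅, so x is NOT a limit point.
  x = x21: open {x21, x22} ∋ x has {x21, x22} ∩ (A ∖ {x21}) = ∅, so x is NOT a limit point.
  x = x22: open {x22} ∋ x has {x22} ∩ (A ∖ {x22}) = ∅, so x is NOT a limit point.
  x = x23: open {x22, x23} ∋ x has {x22, x23} ∩ (A ∖ {x23}) = ∅, so x is NOT a limit point.
  x = x24: open {x20, x22, x24} ∋ x has {x20, x22, x24} ∩ (A ∖ {x24}) = ∅, so x is NOT a limit point.
Collecting: A' = ∅.


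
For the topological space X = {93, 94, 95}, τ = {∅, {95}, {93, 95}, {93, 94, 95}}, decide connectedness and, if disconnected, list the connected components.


(X, τ) is connected.

Find clopen sets (U ∈ τ with X ∖ U ∈ τ):
  U = ∅, X ∖ U = {93, 94, 95} — both open, so U is clopen.
  U = {93, 94, 95}, X ∖ U = ∅ — both open, so U is clopen.
Only trivial clopens (∅ and X) exist, so (X, τ) is connected.
Compute connected components by grouping points that agree on all clopens:
  component: {93, 94, 95}


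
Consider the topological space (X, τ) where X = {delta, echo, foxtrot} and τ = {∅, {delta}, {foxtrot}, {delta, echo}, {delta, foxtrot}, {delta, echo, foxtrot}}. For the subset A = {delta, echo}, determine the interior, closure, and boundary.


int(A) = {delta, echo}, cl(A) = {delta, echo}, ∂A = ∅.

Closed sets in (X, τ) are complements of opens:
  closed(X, τ) = {∅, {echo}, {foxtrot}, {delta, echo}, {echo, foxtrot}, {delta, echo, foxtrot}}.
int(A) = ⋃ {U ∈ τ : U ⊆ A}. Opens contained in A: ∅, {delta}, {delta, echo}.
Taking the union of these: int(A) = {delta, echo}.
cl(A) = ⋂ {C closed : A ⊆ C}. Closed sets containing A: {delta, echo}, {delta, echo, foxtrot}.
Intersecting these: cl(A) = {delta, echo}.
∂A = cl(A) ∖ int(A) = {delta, echo} ∖ {delta, echo} = ∅.


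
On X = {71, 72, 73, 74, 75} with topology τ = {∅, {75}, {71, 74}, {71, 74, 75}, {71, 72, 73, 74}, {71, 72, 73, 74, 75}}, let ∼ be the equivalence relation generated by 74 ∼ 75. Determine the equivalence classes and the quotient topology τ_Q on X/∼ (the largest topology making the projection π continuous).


X/∼ = {[71], [72], [73], [74=75]}; |τ_Q| = 3.

Equivalence classes: [71], [72], [73], [74=75].
Quotient map π: X → X/∼ sends 71 ↦ [71], 72 ↦ [72], 73 ↦ [73], 74 ↦ [74=75], 75 ↦ [74=75].
For each subset V ⊆ X/∼, compute π^{-1}(V) ⊆ X and check whether π^{-1}(V) ∈ τ. V is open in τ_Q iff π^{-1}(V) ∈ τ.
  V = {}: π^{-1}(V) = ∅ ∈ τ ✓.
  V = {[71]}: π^{-1}(V) = {71} ∉ τ ✗.
  V = {[72]}: π^{-1}(V) = {72} ∉ τ ✗.
  V = {[71], [72]}: π^{-1}(V) = {71, 72} ∉ τ ✗.
  V = {[73]}: π^{-1}(V) = {73} ∉ τ ✗.
  V = {[71], [73]}: π^{-1}(V) = {71, 73} ∉ τ ✗.
  V = {[72], [73]}: π^{-1}(V) = {72, 73} ∉ τ ✗.
  V = {[71], [72], [73]}: π^{-1}(V) = {71, 72, 73} ∉ τ ✗.
  V = {[74=75]}: π^{-1}(V) = {74, 75} ∉ τ ✗.
  V = {[71], [74=75]}: π^{-1}(V) = {71, 74, 75} ∈ τ ✓.
  V = {[72], [74=75]}: π^{-1}(V) = {72, 74, 75} ∉ τ ✗.
  V = {[71], [72], [74=75]}: π^{-1}(V) = {71, 72, 74, 75} ∉ τ ✗.
  V = {[73], [74=75]}: π^{-1}(V) = {73, 74, 75} ∉ τ ✗.
  V = {[71], [73], [74=75]}: π^{-1}(V) = {71, 73, 74, 75} ∉ τ ✗.
  V = {[72], [73], [74=75]}: π^{-1}(V) = {72, 73, 74, 75} ∉ τ ✗.
  V = {[71], [72], [73], [74=75]}: π^{-1}(V) = {71, 72, 73, 74, 75} ∈ τ ✓.
Open sets in the quotient: τ_Q = {{}, {[71], [74=75]}, {[71], [72], [73], [74=75]}} (3 elements).


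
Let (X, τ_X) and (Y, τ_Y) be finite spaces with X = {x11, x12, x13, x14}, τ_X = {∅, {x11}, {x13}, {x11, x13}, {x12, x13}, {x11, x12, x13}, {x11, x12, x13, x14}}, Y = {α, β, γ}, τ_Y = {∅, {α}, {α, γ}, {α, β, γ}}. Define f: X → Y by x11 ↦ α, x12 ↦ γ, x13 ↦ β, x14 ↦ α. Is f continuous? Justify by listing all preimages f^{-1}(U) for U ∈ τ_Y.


f is NOT continuous.

Compute f^{-1}(U) for each U ∈ τ_Y:
  U = ∅: f^{-1}(U) = ∅ ∈ τ_X ✓.
  U = {α}: f^{-1}(U) = {x11, x14} ∉ τ_X ✗.
  U = {α, γ}: f^{-1}(U) = {x11, x12, x14} ∉ τ_X ✗.
  U = {α, β, γ}: f^{-1}(U) = {x11, x12, x13, x14} ∈ τ_X ✓.
Found U = {α} with f^{-1}(U) = {x11, x14} not in τ_X. Therefore f is NOT continuous.


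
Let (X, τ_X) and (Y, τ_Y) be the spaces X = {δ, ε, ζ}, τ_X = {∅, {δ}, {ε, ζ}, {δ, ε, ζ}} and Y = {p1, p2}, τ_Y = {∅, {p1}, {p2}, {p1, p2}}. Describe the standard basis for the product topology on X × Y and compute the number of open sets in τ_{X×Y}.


Basis B = {∅ × ∅, {δ} × {p1}, {δ} × {p2}, {δ} × {p1, p2}, {ε, ζ} × {p1}, {ε, ζ} × {p2}, {δ, ε, ζ} × {p1}, {δ, ε, ζ} × {p2}, {ε, ζ} × {p1, p2}, {δ, ε, ζ} × {p1, p2}}; |τ_{X×Y}| = 16.

Enumerate products U × V with U ∈ τ_X, V ∈ τ_Y (deduplicated):
  ∅ × ∅ = {} (∅)
  {δ} × {p1} = {(δ,p1)}
  {δ} × {p2} = {(δ,p2)}
  {δ} × {p1, p2} = {(δ,p1), (δ,p2)}
  {ε, ζ} × {p1} = {(ε,p1), (ζ,p1)}
  {ε, ζ} × {p2} = {(ε,p2), (ζ,p2)}
  {δ, ε, ζ} × {p1} = {(δ,p1), (ε,p1), (ζ,p1)}
  {δ, ε, ζ} × {p2} = {(δ,p2), (ε,p2), (ζ,p2)}
  {ε, ζ} × {p1, p2} = {(ε,p1), (ε,p2), (ζ,p1), (ζ,p2)}
  {δ, ε, ζ} × {p1, p2} = {(δ,p1), (δ,p2), (ε,p1), (ε,p2), (ζ,p1), (ζ,p2)}
These 10 distinct sets form the basis B.
Close under arbitrary unions to get τ_{X×Y}; counting gives |τ_{X×Y}| = 16.


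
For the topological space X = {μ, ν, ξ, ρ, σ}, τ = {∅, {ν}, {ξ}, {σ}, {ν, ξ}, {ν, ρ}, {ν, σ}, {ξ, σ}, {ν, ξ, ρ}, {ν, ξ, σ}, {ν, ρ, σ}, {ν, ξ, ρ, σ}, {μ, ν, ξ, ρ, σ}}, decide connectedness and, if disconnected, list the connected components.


(X, τ) is connected.

Find clopen sets (U ∈ τ with X ∖ U ∈ τ):
  U = ∅, X ∖ U = {μ, ν, ξ, ρ, σ} — both open, so U is clopen.
  U = {μ, ν, ξ, ρ, σ}, X ∖ U = ∅ — both open, so U is clopen.
Only trivial clopens (∅ and X) exist, so (X, τ) is connected.
Compute connected components by grouping points that agree on all clopens:
  component: {μ, ν, ξ, ρ, σ}


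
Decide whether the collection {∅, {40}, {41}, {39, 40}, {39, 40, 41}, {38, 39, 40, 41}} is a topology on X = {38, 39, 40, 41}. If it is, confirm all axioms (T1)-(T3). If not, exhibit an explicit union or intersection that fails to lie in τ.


τ is NOT a topology on X.

Axiom (T1): ∅ ∈ τ? Yes; X ∈ τ? Yes.
Axiom (T2/T3): check pairwise unions and intersections of members of τ.
Counterexample for (T2): {40} ∪ {41} = {40, 41} ∉ τ. Therefore τ is NOT a topology.


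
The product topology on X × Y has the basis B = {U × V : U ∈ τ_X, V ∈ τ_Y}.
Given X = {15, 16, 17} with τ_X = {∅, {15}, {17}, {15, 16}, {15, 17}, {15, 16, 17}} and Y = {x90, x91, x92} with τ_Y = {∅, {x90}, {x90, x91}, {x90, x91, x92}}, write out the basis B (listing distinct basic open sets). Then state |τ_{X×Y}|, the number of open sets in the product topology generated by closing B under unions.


Basis B = {∅ × ∅, {15} × {x90}, {17} × {x90}, {15} × {x90, x91}, {15, 16} × {x90}, {15, 17} × {x90}, {17} × {x90, x91}, {15} × {x90, x91, x92}, {15, 16, 17} × {x90}, {17} × {x90, x91, x92}, {15, 16} × {x90, x91}, {15, 17} × {x90, x91}, {15, 16} × {x90, x91, x92}, {15, 17} × {x90, x91, x92}, {15, 16, 17} × {x90, x91}, {15, 16, 17} × {x90, x91, x92}}; |τ_{X×Y}| = 40.

Enumerate products U × V with U ∈ τ_X, V ∈ τ_Y (deduplicated):
  ∅ × ∅ = {} (∅)
  {15} × {x90} = {(15,x90)}
  {17} × {x90} = {(17,x90)}
  {15} × {x90, x91} = {(15,x90), (15,x91)}
  {15, 16} × {x90} = {(15,x90), (16,x90)}
  {15, 17} × {x90} = {(15,x90), (17,x90)}
  {17} × {x90, x91} = {(17,x90), (17,x91)}
  {15} × {x90, x91, x92} = {(15,x90), (15,x91), (15,x92)}
  {15, 16, 17} × {x90} = {(15,x90), (16,x90), (17,x90)}
  {17} × {x90, x91, x92} = {(17,x90), (17,x91), (17,x92)}
  {15, 16} × {x90, x91} = {(15,x90), (15,x91), (16,x90), (16,x91)}
  {15, 17} × {x90, x91} = {(15,x90), (15,x91), (17,x90), (17,x91)}
  {15, 16} × {x90, x91, x92} = {(15,x90), (15,x91), (15,x92), (16,x90), (16,x91), (16,x92)}
  {15, 17} × {x90, x91, x92} = {(15,x90), (15,x91), (15,x92), (17,x90), (17,x91), (17,x92)}
  {15, 16, 17} × {x90, x91} = {(15,x90), (15,x91), (16,x90), (16,x91), (17,x90), (17,x91)}
  {15, 16, 17} × {x90, x91, x92} = {(15,x90), (15,x91), (15,x92), (16,x90), (16,x91), (16,x92), (17,x90), (17,x91), (17,x92)}
These 16 distinct sets form the basis B.
Close under arbitrary unions to get τ_{X×Y}; counting gives |τ_{X×Y}| = 40.


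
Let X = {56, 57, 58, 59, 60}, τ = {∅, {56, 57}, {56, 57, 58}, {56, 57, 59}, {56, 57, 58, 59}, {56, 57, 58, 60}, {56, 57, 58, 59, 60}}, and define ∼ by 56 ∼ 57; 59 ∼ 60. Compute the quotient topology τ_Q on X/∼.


X/∼ = {[56=57], [58], [59=60]}; |τ_Q| = 4.

Equivalence classes: [56=57], [58], [59=60].
Quotient map π: X → X/∼ sends 56 ↦ [56=57], 57 ↦ [56=57], 58 ↦ [58], 59 ↦ [59=60], 60 ↦ [59=60].
For each subset V ⊆ X/∼, compute π^{-1}(V) ⊆ X and check whether π^{-1}(V) ∈ τ. V is open in τ_Q iff π^{-1}(V) ∈ τ.
  V = {}: π^{-1}(V) = ∅ ∈ τ ✓.
  V = {[56=57]}: π^{-1}(V) = {56, 57} ∈ τ ✓.
  V = {[58]}: π^{-1}(V) = {58} ∉ τ ✗.
  V = {[56=57], [58]}: π^{-1}(V) = {56, 57, 58} ∈ τ ✓.
  V = {[59=60]}: π^{-1}(V) = {59, 60} ∉ τ ✗.
  V = {[56=57], [59=60]}: π^{-1}(V) = {56, 57, 59, 60} ∉ τ ✗.
  V = {[58], [59=60]}: π^{-1}(V) = {58, 59, 60} ∉ τ ✗.
  V = {[56=57], [58], [59=60]}: π^{-1}(V) = {56, 57, 58, 59, 60} ∈ τ ✓.
Open sets in the quotient: τ_Q = {{}, {[56=57]}, {[56=57], [58]}, {[56=57], [58], [59=60]}} (4 elements).


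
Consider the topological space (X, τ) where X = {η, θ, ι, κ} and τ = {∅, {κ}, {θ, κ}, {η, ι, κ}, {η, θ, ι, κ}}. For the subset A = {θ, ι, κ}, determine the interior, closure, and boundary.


int(A) = {θ, κ}, cl(A) = {η, θ, ι, κ}, ∂A = {η, ι}.

Closed sets in (X, τ) are complements of opens:
  closed(X, τ) = {∅, {θ}, {η, ι}, {η, θ, ι}, {η, θ, ι, κ}}.
int(A) = ⋃ {U ∈ τ : U ⊆ A}. Opens contained in A: ∅, {κ}, {θ, κ}.
Taking the union of these: int(A) = {θ, κ}.
cl(A) = ⋂ {C closed : A ⊆ C}. Closed sets containing A: {η, θ, ι, κ}.
Intersecting these: cl(A) = {η, θ, ι, κ}.
∂A = cl(A) ∖ int(A) = {η, θ, ι, κ} ∖ {θ, κ} = {η, ι}.


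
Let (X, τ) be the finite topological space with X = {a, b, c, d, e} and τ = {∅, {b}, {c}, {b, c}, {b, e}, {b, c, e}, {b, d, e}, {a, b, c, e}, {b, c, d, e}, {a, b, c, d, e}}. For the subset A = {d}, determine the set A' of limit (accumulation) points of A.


A' = ∅

For each x ∈ X, list the open sets U ∈ τ with x ∈ U, then check whether U ∩ (A ∖ {x}) ≠ ∅ for every such U.
  x = a: open {a, b, c, e} ∋ x has {a, b, c, e} ∩ (A ∖ {a}) = ∅, so x is NOT a limit point.
  x = b: open {b} ∋ x has {b} ∩ (A ∖ {b}) = ∅, so x is NOT a limit point.
  x = c: open {c} ∋ x has {c} ∩ (A ∖ {c}) = ∅, so x is NOT a limit point.
  x = d: open {b, d, e} ∋ x has {b, d, e} ∩ (A ∖ {d}) = ∅, so x is NOT a limit point.
  x = e: open {b, e} ∋ x has {b, e} ∩ (A ∖ {e}) = ∅, so x is NOT a limit point.
Collecting: A' = ∅.


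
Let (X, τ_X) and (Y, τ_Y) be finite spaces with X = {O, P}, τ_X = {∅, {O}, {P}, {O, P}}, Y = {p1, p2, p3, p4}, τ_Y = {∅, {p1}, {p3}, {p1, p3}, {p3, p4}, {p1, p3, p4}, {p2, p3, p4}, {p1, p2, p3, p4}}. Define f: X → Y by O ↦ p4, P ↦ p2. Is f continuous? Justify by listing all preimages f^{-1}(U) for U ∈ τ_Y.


f IS continuous.

Compute f^{-1}(U) for each U ∈ τ_Y:
  U = ∅: f^{-1}(U) = ∅ ∈ τ_X ✓.
  U = {p1}: f^{-1}(U) = ∅ ∈ τ_X ✓.
  U = {p3}: f^{-1}(U) = ∅ ∈ τ_X ✓.
  U = {p1, p3}: f^{-1}(U) = ∅ ∈ τ_X ✓.
  U = {p3, p4}: f^{-1}(U) = {O} ∈ τ_X ✓.
  U = {p1, p3, p4}: f^{-1}(U) = {O} ∈ τ_X ✓.
  U = {p2, p3, p4}: f^{-1}(U) = {O, P} ∈ τ_X ✓.
  U = {p1, p2, p3, p4}: f^{-1}(U) = {O, P} ∈ τ_X ✓.
Every preimage lies in τ_X, so f IS continuous.


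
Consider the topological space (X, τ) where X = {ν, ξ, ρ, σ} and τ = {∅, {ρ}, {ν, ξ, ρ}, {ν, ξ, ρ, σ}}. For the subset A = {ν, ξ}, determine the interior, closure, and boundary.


int(A) = ∅, cl(A) = {ν, ξ, σ}, ∂A = {ν, ξ, σ}.

Closed sets in (X, τ) are complements of opens:
  closed(X, τ) = {∅, {σ}, {ν, ξ, σ}, {ν, ξ, ρ, σ}}.
int(A) = ⋃ {U ∈ τ : U ⊆ A}. Opens contained in A: ∅.
Taking the union of these: int(A) = ∅.
cl(A) = ⋂ {C closed : A ⊆ C}. Closed sets containing A: {ν, ξ, σ}, {ν, ξ, ρ, σ}.
Intersecting these: cl(A) = {ν, ξ, σ}.
∂A = cl(A) ∖ int(A) = {ν, ξ, σ} ∖ ∅ = {ν, ξ, σ}.


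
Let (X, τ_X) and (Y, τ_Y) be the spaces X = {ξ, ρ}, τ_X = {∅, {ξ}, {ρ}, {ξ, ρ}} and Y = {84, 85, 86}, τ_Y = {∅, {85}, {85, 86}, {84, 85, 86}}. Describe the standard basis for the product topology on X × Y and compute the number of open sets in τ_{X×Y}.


Basis B = {∅ × ∅, {ξ} × {85}, {ρ} × {85}, {ξ} × {85, 86}, {ξ, ρ} × {85}, {ρ} × {85, 86}, {ξ} × {84, 85, 86}, {ρ} × {84, 85, 86}, {ξ, ρ} × {85, 86}, {ξ, ρ} × {84, 85, 86}}; |τ_{X×Y}| = 16.

Enumerate products U × V with U ∈ τ_X, V ∈ τ_Y (deduplicated):
  ∅ × ∅ = {} (∅)
  {ξ} × {85} = {(ξ,85)}
  {ρ} × {85} = {(ρ,85)}
  {ξ} × {85, 86} = {(ξ,85), (ξ,86)}
  {ξ, ρ} × {85} = {(ξ,85), (ρ,85)}
  {ρ} × {85, 86} = {(ρ,85), (ρ,86)}
  {ξ} × {84, 85, 86} = {(ξ,84), (ξ,85), (ξ,86)}
  {ρ} × {84, 85, 86} = {(ρ,84), (ρ,85), (ρ,86)}
  {ξ, ρ} × {85, 86} = {(ξ,85), (ξ,86), (ρ,85), (ρ,86)}
  {ξ, ρ} × {84, 85, 86} = {(ξ,84), (ξ,85), (ξ,86), (ρ,84), (ρ,85), (ρ,86)}
These 10 distinct sets form the basis B.
Close under arbitrary unions to get τ_{X×Y}; counting gives |τ_{X×Y}| = 16.


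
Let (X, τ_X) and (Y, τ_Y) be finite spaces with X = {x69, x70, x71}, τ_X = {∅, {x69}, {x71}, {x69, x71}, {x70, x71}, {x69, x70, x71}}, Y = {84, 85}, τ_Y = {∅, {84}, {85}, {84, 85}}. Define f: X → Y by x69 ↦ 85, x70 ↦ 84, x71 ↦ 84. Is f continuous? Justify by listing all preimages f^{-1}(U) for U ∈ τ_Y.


f IS continuous.

Compute f^{-1}(U) for each U ∈ τ_Y:
  U = ∅: f^{-1}(U) = ∅ ∈ τ_X ✓.
  U = {84}: f^{-1}(U) = {x70, x71} ∈ τ_X ✓.
  U = {85}: f^{-1}(U) = {x69} ∈ τ_X ✓.
  U = {84, 85}: f^{-1}(U) = {x69, x70, x71} ∈ τ_X ✓.
Every preimage lies in τ_X, so f IS continuous.


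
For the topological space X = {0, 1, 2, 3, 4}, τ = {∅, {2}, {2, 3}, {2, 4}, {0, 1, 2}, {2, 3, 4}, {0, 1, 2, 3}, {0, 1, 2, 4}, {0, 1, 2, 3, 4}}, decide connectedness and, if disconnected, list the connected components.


(X, τ) is connected.

Find clopen sets (U ∈ τ with X ∖ U ∈ τ):
  U = ∅, X ∖ U = {0, 1, 2, 3, 4} — both open, so U is clopen.
  U = {0, 1, 2, 3, 4}, X ∖ U = ∅ — both open, so U is clopen.
Only trivial clopens (∅ and X) exist, so (X, τ) is connected.
Compute connected components by grouping points that agree on all clopens:
  component: {0, 1, 2, 3, 4}


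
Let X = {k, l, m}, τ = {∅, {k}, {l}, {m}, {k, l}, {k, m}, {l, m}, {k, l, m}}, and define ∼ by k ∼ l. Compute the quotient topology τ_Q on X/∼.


X/∼ = {[k=l], [m]}; |τ_Q| = 4.

Equivalence classes: [k=l], [m].
Quotient map π: X → X/∼ sends k ↦ [k=l], l ↦ [k=l], m ↦ [m].
For each subset V ⊆ X/∼, compute π^{-1}(V) ⊆ X and check whether π^{-1}(V) ∈ τ. V is open in τ_Q iff π^{-1}(V) ∈ τ.
  V = {}: π^{-1}(V) = ∅ ∈ τ ✓.
  V = {[k=l]}: π^{-1}(V) = {k, l} ∈ τ ✓.
  V = {[m]}: π^{-1}(V) = {m} ∈ τ ✓.
  V = {[k=l], [m]}: π^{-1}(V) = {k, l, m} ∈ τ ✓.
Open sets in the quotient: τ_Q = {{}, {[k=l]}, {[m]}, {[k=l], [m]}} (4 elements).


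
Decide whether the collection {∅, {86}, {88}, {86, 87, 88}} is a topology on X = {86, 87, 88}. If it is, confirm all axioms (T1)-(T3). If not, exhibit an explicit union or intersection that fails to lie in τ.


τ is NOT a topology on X.

Axiom (T1): ∅ ∈ τ? Yes; X ∈ τ? Yes.
Axiom (T2/T3): check pairwise unions and intersections of members of τ.
Counterexample for (T2): {86} ∪ {88} = {86, 88} ∉ τ. Therefore τ is NOT a topology.


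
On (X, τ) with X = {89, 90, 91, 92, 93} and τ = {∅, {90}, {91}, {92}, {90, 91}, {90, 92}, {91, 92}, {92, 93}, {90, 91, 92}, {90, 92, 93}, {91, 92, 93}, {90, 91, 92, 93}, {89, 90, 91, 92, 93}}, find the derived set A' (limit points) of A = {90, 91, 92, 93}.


A' = {89, 93}

For each x ∈ X, list the open sets U ∈ τ with x ∈ U, then check whether U ∩ (A ∖ {x}) ≠ ∅ for every such U.
  x = 89: opens ∋ x are {89, 90, 91, 92, 93}; each meets A ∖ {89}, so x IS a limit point.
  x = 90: open {90} ∋ x has {90} ∩ (A ∖ {90}) = ∅, so x is NOT a limit point.
  x = 91: open {91} ∋ x has {91} ∩ (A ∖ {91}) = ∅, so x is NOT a limit point.
  x = 92: open {92} ∋ x has {92} ∩ (A ∖ {92}) = ∅, so x is NOT a limit point.
  x = 93: opens ∋ x are {92, 93}, {90, 92, 93}, {91, 92, 93}, {90, 91, 92, 93}, {89, 90, 91, 92, 93}; each meets A ∖ {93}, so x IS a limit point.
Collecting: A' = {89, 93}.


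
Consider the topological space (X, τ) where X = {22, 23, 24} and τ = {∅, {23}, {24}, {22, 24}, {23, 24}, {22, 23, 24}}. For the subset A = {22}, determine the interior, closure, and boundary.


int(A) = ∅, cl(A) = {22}, ∂A = {22}.

Closed sets in (X, τ) are complements of opens:
  closed(X, τ) = {∅, {22}, {23}, {22, 23}, {22, 24}, {22, 23, 24}}.
int(A) = ⋃ {U ∈ τ : U ⊆ A}. Opens contained in A: ∅.
Taking the union of these: int(A) = ∅.
cl(A) = ⋂ {C closed : A ⊆ C}. Closed sets containing A: {22}, {22, 23}, {22, 24}, {22, 23, 24}.
Intersecting these: cl(A) = {22}.
∂A = cl(A) ∖ int(A) = {22} ∖ ∅ = {22}.


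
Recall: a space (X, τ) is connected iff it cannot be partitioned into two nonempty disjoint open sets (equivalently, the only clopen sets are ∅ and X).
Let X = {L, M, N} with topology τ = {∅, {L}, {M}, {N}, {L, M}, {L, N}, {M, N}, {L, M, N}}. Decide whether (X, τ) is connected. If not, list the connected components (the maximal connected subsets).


(X, τ) is disconnected; components = [{L}, {M}, {N}].

Find clopen sets (U ∈ τ with X ∖ U ∈ τ):
  U = ∅, X ∖ U = {L, M, N} — both open, so U is clopen.
  U = {L}, X ∖ U = {M, N} — both open, so U is clopen.
  U = {M}, X ∖ U = {L, N} — both open, so U is clopen.
  U = {N}, X ∖ U = {L, M} — both open, so U is clopen.
  U = {L, M}, X ∖ U = {N} — both open, so U is clopen.
  U = {L, N}, X ∖ U = {M} — both open, so U is clopen.
  U = {M, N}, X ∖ U = {L} — both open, so U is clopen.
  U = {L, M, N}, X ∖ U = ∅ — both open, so U is clopen.
Nontrivial clopen(s) exist: e.g. {L}. So (X, τ) is disconnected.
Compute connected components by grouping points that agree on all clopens:
  component: {L}
  component: {M}
  component: {N}


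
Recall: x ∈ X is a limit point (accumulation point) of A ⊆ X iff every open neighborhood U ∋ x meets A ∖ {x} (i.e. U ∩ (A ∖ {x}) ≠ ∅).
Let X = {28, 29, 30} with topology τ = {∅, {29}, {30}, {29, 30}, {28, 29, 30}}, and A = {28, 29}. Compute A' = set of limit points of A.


A' = {28}

For each x ∈ X, list the open sets U ∈ τ with x ∈ U, then check whether U ∩ (A ∖ {x}) ≠ ∅ for every such U.
  x = 28: opens ∋ x are {28, 29, 30}; each meets A ∖ {28}, so x IS a limit point.
  x = 29: open {29} ∋ x has {29} ∩ (A ∖ {29}) = ∅, so x is NOT a limit point.
  x = 30: open {30} ∋ x has {30} ∩ (A ∖ {30}) = ∅, so x is NOT a limit point.
Collecting: A' = {28}.


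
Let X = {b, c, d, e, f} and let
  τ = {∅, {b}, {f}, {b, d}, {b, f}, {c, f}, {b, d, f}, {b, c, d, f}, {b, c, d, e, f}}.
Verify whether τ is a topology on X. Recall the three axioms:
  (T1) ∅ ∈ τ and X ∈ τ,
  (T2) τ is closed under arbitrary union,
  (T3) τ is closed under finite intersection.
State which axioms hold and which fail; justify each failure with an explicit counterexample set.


τ is NOT a topology on X.

Axiom (T1): ∅ ∈ τ? Yes; X ∈ τ? Yes.
Axiom (T2/T3): check pairwise unions and intersections of members of τ.
Counterexample for (T2): {b} ∪ {c, f} = {b, c, f} ∉ τ. Therefore τ is NOT a topology.


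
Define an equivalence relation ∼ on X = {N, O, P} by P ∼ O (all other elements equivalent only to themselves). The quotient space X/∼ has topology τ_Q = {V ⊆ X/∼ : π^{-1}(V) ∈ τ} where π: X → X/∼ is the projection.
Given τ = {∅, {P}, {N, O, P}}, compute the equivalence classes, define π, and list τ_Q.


X/∼ = {[N], [O=P]}; |τ_Q| = 2.

Equivalence classes: [N], [O=P].
Quotient map π: X → X/∼ sends N ↦ [N], O ↦ [O=P], P ↦ [O=P].
For each subset V ⊆ X/∼, compute π^{-1}(V) ⊆ X and check whether π^{-1}(V) ∈ τ. V is open in τ_Q iff π^{-1}(V) ∈ τ.
  V = {}: π^{-1}(V) = ∅ ∈ τ ✓.
  V = {[N]}: π^{-1}(V) = {N} ∉ τ ✗.
  V = {[O=P]}: π^{-1}(V) = {O, P} ∉ τ ✗.
  V = {[N], [O=P]}: π^{-1}(V) = {N, O, P} ∈ τ ✓.
Open sets in the quotient: τ_Q = {{}, {[N], [O=P]}} (2 elements).


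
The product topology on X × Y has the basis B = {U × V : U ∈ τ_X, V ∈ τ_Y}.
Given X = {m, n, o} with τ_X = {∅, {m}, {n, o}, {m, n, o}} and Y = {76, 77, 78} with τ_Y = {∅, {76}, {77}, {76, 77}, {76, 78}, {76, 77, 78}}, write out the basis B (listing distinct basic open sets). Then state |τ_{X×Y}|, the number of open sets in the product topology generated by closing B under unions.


Basis B = {∅ × ∅, {m} × {76}, {m} × {77}, {m} × {76, 77}, {m} × {76, 78}, {n, o} × {76}, {n, o} × {77}, {m} × {76, 77, 78}, {m, n, o} × {76}, {m, n, o} × {77}, {n, o} × {76, 77}, {n, o} × {76, 78}, {m, n, o} × {76, 77}, {m, n, o} × {76, 78}, {n, o} × {76, 77, 78}, {m, n, o} × {76, 77, 78}}; |τ_{X×Y}| = 36.

Enumerate products U × V with U ∈ τ_X, V ∈ τ_Y (deduplicated):
  ∅ × ∅ = {} (∅)
  {m} × {76} = {(m,76)}
  {m} × {77} = {(m,77)}
  {m} × {76, 77} = {(m,76), (m,77)}
  {m} × {76, 78} = {(m,76), (m,78)}
  {n, o} × {76} = {(n,76), (o,76)}
  {n, o} × {77} = {(n,77), (o,77)}
  {m} × {76, 77, 78} = {(m,76), (m,77), (m,78)}
  {m, n, o} × {76} = {(m,76), (n,76), (o,76)}
  {m, n, o} × {77} = {(m,77), (n,77), (o,77)}
  {n, o} × {76, 77} = {(n,76), (n,77), (o,76), (o,77)}
  {n, o} × {76, 78} = {(n,76), (n,78), (o,76), (o,78)}
  {m, n, o} × {76, 77} = {(m,76), (m,77), (n,76), (n,77), (o,76), (o,77)}
  {m, n, o} × {76, 78} = {(m,76), (m,78), (n,76), (n,78), (o,76), (o,78)}
  {n, o} × {76, 77, 78} = {(n,76), (n,77), (n,78), (o,76), (o,77), (o,78)}
  {m, n, o} × {76, 77, 78} = {(m,76), (m,77), (m,78), (n,76), (n,77), (n,78), (o,76), (o,77), (o,78)}
These 16 distinct sets form the basis B.
Close under arbitrary unions to get τ_{X×Y}; counting gives |τ_{X×Y}| = 36.


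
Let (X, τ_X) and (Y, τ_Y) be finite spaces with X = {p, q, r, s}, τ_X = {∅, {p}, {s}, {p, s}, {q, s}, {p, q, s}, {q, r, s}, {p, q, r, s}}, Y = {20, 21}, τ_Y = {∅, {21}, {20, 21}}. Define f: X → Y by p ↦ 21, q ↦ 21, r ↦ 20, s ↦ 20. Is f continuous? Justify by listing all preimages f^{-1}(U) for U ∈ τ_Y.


f is NOT continuous.

Compute f^{-1}(U) for each U ∈ τ_Y:
  U = ∅: f^{-1}(U) = ∅ ∈ τ_X ✓.
  U = {21}: f^{-1}(U) = {p, q} ∉ τ_X ✗.
  U = {20, 21}: f^{-1}(U) = {p, q, r, s} ∈ τ_X ✓.
Found U = {21} with f^{-1}(U) = {p, q} not in τ_X. Therefore f is NOT continuous.


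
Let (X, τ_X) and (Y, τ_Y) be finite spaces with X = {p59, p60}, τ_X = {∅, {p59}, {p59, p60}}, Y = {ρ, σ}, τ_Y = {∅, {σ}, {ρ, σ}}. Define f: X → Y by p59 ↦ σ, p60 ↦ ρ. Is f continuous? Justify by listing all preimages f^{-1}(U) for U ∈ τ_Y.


f IS continuous.

Compute f^{-1}(U) for each U ∈ τ_Y:
  U = ∅: f^{-1}(U) = ∅ ∈ τ_X ✓.
  U = {σ}: f^{-1}(U) = {p59} ∈ τ_X ✓.
  U = {ρ, σ}: f^{-1}(U) = {p59, p60} ∈ τ_X ✓.
Every preimage lies in τ_X, so f IS continuous.


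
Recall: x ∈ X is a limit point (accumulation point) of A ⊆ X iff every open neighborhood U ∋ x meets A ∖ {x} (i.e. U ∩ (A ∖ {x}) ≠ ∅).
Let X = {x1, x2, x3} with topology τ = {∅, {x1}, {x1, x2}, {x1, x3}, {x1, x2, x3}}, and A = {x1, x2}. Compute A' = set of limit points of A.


A' = {x2, x3}

For each x ∈ X, list the open sets U ∈ τ with x ∈ U, then check whether U ∩ (A ∖ {x}) ≠ ∅ for every such U.
  x = x1: open {x1} ∋ x has {x1} ∩ (A ∖ {x1}) = ∅, so x is NOT a limit point.
  x = x2: opens ∋ x are {x1, x2}, {x1, x2, x3}; each meets A ∖ {x2}, so x IS a limit point.
  x = x3: opens ∋ x are {x1, x3}, {x1, x2, x3}; each meets A ∖ {x3}, so x IS a limit point.
Collecting: A' = {x2, x3}.
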